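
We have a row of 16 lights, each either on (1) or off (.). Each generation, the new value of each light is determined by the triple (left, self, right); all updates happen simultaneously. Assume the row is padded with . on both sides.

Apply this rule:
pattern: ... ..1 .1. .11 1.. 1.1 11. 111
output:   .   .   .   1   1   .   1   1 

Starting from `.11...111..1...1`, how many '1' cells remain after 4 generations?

12

.111..1111..1...
.1111.11111..1..
.1111.111111..1.
.1111.1111111..1
count of 1: 12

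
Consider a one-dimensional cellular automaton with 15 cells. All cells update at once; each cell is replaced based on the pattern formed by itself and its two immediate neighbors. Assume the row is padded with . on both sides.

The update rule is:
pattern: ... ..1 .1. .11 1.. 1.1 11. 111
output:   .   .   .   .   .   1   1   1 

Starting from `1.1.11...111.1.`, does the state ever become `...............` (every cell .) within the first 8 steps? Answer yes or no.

.1.1.1....111..
..1.1......11..
...1........1..
...............
all cells are . at step 4

yes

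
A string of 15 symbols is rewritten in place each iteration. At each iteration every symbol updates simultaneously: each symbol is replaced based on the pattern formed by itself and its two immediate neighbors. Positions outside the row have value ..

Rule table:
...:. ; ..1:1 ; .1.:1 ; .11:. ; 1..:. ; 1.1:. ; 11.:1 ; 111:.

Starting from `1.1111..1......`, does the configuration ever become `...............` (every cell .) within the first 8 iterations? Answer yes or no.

no

1....1.11......
1...11..1......
1..1.1.11......
1.11.1..1......
1..1.1.11......  (repeats iteration 3; period 2)
iteration 8: 1.11.1..1......
iteration 8 is 1.11.1..1......, still not uniform .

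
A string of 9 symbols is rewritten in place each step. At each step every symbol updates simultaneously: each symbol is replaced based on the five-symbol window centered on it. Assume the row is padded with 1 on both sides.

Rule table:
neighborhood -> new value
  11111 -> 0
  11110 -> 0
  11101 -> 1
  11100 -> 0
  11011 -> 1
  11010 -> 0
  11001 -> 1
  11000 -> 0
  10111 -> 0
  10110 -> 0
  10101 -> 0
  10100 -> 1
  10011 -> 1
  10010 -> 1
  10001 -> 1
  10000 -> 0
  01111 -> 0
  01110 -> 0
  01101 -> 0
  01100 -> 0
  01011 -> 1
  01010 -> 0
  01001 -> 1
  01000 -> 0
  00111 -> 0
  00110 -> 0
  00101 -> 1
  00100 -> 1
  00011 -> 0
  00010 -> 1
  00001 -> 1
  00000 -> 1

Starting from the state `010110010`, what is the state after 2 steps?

001001111
111110000

111110000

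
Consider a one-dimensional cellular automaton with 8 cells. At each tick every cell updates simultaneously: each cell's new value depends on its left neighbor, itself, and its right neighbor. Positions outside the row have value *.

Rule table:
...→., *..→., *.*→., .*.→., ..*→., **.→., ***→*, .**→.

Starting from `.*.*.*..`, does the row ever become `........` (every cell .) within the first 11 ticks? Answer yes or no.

........
all cells are . at tick 1

yes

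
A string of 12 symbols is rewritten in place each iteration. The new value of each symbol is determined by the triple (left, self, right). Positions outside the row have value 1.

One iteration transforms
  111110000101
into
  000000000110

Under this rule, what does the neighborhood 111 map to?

0

At position 0 the neighborhood is 111; the next row has 0 there.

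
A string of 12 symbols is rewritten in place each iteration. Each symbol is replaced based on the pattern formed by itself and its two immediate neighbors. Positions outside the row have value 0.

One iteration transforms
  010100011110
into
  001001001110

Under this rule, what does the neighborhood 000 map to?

1

At position 5 the neighborhood is 000; the next row has 1 there.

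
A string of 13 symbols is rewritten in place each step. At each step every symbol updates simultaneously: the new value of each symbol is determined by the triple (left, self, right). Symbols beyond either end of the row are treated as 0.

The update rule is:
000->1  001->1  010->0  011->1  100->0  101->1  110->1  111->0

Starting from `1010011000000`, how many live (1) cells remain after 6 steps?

5

step 1: 0100111011111
step 2: 1001101110001
step 3: 0011111010110
step 4: 1110001101110
step 5: 1010111111010
step 6: 0101100001100
count of 1: 5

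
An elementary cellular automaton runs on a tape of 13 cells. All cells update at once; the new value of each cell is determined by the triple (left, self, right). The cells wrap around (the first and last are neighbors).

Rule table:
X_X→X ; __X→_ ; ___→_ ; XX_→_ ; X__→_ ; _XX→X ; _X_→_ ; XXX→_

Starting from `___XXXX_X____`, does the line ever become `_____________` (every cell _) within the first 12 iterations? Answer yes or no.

___X___X_____
_____________
all cells are _ at iteration 2

yes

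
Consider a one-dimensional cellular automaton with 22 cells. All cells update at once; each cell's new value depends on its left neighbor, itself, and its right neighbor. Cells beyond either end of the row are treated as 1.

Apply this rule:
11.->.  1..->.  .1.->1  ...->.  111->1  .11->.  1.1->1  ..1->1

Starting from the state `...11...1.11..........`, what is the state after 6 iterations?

..1.1...........1.1.1.

iteration 1: ..1....111...........1
iteration 2: .11...1.1...........1.
iteration 3: 1....1111..........111
iteration 4: ....1.11..........1.11
iteration 5: ...111...........111.1
iteration 6: ..1.1...........1.1.1.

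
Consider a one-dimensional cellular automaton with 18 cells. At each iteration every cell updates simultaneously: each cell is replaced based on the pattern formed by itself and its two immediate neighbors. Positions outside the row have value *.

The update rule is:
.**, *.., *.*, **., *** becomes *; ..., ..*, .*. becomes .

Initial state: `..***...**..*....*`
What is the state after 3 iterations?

*************..*.*

*.****..***..*...*
*******.****..*..*
*************..*.*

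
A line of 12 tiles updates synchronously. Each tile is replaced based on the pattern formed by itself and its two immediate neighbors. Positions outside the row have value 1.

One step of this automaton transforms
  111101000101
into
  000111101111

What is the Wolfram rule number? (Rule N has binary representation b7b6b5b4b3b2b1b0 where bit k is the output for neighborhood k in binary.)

126

position 0: 111 → 0  (bit 7 = 0)
position 3: 110 → 1  (bit 6 = 1)
position 4: 101 → 1  (bit 5 = 1)
position 6: 100 → 1  (bit 4 = 1)
position 11: 011 → 1  (bit 3 = 1)
position 5: 010 → 1  (bit 2 = 1)
position 8: 001 → 1  (bit 1 = 1)
position 7: 000 → 0  (bit 0 = 0)
bits b7..b0 = 01111110 = 126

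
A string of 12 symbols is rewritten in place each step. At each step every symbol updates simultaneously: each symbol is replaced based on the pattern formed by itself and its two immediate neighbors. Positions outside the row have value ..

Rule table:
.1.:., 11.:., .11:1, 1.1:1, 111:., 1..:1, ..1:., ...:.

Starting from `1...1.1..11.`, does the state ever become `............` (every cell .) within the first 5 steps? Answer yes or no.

.1...1.1.1.1
..1...1.1.1.
...1...1.1.1
....1...1.1.
.....1...1.1
step 5 is .....1...1.1, still not uniform .

no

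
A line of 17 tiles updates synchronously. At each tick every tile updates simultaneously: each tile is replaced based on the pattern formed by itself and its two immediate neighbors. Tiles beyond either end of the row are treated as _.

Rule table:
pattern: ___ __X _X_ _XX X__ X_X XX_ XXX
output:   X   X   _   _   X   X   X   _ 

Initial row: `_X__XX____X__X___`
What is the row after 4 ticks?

_X_X____XX_XX__XX

tick 1: X_XX_XXXXX_XX_XXX
tick 2: _X_XX____XX_XX__X
tick 3: X_X_XXXXX_XX_XXX_
tick 4: _X_X____XX_XX__XX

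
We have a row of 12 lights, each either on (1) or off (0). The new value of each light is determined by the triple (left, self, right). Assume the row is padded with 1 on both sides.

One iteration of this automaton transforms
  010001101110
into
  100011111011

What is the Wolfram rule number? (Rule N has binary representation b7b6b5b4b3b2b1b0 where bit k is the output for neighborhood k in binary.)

106

position 9: 111 → 0  (bit 7 = 0)
position 6: 110 → 1  (bit 6 = 1)
position 0: 101 → 1  (bit 5 = 1)
position 2: 100 → 0  (bit 4 = 0)
position 5: 011 → 1  (bit 3 = 1)
position 1: 010 → 0  (bit 2 = 0)
position 4: 001 → 1  (bit 1 = 1)
position 3: 000 → 0  (bit 0 = 0)
bits b7..b0 = 01101010 = 106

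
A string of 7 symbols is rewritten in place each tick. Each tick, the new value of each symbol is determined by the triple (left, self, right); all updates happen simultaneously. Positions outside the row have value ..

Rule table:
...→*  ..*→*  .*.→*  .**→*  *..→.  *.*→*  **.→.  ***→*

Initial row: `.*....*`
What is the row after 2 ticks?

**.****
*.****.

*.****.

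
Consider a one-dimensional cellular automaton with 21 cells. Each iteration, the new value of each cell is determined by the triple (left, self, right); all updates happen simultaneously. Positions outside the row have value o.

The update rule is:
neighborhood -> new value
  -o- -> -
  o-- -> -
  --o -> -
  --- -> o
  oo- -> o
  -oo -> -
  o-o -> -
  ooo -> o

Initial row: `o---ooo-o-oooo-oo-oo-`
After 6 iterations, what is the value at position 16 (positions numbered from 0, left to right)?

-

o-o--oo----ooo--o--o-
o-----o-oo--oo-------
o-ooo----o---o-ooooo-
o--oo-oo---o----oooo-
o---o--o-o---oo--ooo-
o-o--------o--o---oo-
position 16 holds -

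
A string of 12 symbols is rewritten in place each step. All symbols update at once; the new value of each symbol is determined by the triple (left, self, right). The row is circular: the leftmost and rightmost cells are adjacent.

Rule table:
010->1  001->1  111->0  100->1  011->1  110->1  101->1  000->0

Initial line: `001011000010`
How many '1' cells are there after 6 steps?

step 1: 011111100111
step 2: 110000111101
step 3: 011001100111
step 4: 111111111101
step 5: 000000000111
step 6: 100000001101
count of 1: 4

4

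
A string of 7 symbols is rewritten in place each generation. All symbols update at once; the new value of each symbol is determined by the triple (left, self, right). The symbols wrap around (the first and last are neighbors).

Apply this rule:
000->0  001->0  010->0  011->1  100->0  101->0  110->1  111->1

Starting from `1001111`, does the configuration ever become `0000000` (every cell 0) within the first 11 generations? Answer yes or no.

1001111  (fixed point — unchanged through generation 11)
generation 11 is 1001111, still not uniform 0

no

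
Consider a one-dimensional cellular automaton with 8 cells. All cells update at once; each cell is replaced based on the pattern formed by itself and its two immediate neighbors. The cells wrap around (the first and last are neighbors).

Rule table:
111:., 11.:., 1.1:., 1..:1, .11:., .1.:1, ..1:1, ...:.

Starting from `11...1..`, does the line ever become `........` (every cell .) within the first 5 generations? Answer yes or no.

..1.1111
111.....
...1...1
1.111.11
........
all cells are . at generation 5

yes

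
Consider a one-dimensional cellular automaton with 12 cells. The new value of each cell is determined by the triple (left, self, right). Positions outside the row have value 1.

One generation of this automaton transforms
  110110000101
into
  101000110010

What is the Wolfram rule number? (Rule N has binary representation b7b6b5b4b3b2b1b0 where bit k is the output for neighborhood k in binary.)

161

position 0: 111 → 1  (bit 7 = 1)
position 1: 110 → 0  (bit 6 = 0)
position 2: 101 → 1  (bit 5 = 1)
position 5: 100 → 0  (bit 4 = 0)
position 3: 011 → 0  (bit 3 = 0)
position 9: 010 → 0  (bit 2 = 0)
position 8: 001 → 0  (bit 1 = 0)
position 6: 000 → 1  (bit 0 = 1)
bits b7..b0 = 10100001 = 161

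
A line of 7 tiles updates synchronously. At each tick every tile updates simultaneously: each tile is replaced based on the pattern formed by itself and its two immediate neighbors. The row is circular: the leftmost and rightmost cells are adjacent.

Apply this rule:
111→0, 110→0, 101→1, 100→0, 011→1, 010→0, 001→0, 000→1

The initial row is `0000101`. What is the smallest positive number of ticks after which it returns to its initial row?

0110010
0100000
0001111
0101000
0010011
0000010
1111000
1000010
0011001
0010000
1000111
0010100
1001001
0000001
0111100
0100001
1001100
0001000
1100011
0001010
1100100
1000000
0011110
1010000
0100110
0000100
1110001
0000101

28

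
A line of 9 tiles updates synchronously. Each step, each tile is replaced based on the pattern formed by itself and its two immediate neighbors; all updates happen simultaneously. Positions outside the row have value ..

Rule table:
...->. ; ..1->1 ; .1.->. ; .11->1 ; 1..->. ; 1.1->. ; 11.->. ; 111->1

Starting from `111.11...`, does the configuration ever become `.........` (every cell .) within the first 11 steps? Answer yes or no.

yes

step 1: 11..1....
step 2: 1..1.....
step 3: ..1......
step 4: .1.......
step 5: 1........
step 6: .........
all cells are . at step 6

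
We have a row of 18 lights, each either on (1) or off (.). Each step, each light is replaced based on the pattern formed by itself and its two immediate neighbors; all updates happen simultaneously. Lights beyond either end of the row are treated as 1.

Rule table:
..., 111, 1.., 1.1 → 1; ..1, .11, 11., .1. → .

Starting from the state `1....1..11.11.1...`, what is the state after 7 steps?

.1.1.1.1..1..1..1.

.111..1...1..1.11.
1.1.1..11..1..1..1
.1.1.1...1..1..1..
1.1.1.11..1..1..1.
.1.1.1..1..1..1..1
1.1.1.1..1..1..1..
.1.1.1.1..1..1..1.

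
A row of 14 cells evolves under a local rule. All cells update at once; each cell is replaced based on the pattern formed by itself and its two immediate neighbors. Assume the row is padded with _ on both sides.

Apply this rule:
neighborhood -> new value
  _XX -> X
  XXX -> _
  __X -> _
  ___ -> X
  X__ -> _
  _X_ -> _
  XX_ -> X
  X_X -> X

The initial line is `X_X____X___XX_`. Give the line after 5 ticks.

_XX_XX_X_____X

_X__XX___X_XX_
____XX_X__XXX_
XXX_XXX___X_X_
X_XXX_X_X__X__
_XX_XX_X_____X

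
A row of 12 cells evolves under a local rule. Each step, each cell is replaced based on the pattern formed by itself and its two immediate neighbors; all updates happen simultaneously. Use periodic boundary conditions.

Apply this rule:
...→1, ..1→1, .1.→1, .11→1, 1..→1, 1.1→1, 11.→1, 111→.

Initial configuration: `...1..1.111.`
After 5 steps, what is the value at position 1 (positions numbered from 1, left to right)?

1

111111111.11
........111.
111111111.11  (repeats step 1; period 2)
step 5: 111111111.11
position 1 holds 1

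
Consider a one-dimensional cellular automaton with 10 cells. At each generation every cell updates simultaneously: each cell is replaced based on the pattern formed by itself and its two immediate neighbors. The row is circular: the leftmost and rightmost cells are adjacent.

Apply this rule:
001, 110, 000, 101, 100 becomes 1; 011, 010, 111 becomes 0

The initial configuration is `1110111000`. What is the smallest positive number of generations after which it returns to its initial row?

0011001111
1101110001
0110011110
1011100011
1100111100
0111000111
1001111001
1110001110
0011110011
1100011101
0111100110
1000111011
1111001100
0001110111
1110011001
0011101110
1100110011
0111011100
1001100111
1110111000

20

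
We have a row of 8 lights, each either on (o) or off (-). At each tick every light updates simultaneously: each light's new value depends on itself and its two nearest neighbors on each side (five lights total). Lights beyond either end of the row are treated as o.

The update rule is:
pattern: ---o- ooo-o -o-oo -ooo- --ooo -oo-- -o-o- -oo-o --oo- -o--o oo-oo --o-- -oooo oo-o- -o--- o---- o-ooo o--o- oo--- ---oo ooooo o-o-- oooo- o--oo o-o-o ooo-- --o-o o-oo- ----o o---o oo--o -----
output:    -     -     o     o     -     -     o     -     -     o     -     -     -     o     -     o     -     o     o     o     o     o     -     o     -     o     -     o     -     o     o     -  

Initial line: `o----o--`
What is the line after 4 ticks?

ooo---oo
o-oooo--
-----ooo
oo--o--o

oo--o--o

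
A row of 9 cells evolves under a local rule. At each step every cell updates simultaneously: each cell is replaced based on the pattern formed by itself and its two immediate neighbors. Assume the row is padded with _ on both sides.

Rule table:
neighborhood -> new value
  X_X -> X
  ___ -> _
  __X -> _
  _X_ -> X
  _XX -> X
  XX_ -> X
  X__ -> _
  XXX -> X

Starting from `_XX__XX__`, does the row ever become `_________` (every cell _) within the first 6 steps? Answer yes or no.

_XX__XX__  (fixed point — unchanged through step 6)
step 6 is _XX__XX__, still not uniform _

no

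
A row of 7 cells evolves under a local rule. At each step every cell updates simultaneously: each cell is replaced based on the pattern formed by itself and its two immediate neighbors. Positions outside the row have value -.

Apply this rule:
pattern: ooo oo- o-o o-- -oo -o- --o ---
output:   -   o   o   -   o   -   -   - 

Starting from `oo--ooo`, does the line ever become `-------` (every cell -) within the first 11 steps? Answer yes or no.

no

step 1: oo--o-o
step 2: oo---o-
step 3: oo-----
step 4: oo-----  (fixed point — unchanged through step 11)
step 11 is oo-----, still not uniform -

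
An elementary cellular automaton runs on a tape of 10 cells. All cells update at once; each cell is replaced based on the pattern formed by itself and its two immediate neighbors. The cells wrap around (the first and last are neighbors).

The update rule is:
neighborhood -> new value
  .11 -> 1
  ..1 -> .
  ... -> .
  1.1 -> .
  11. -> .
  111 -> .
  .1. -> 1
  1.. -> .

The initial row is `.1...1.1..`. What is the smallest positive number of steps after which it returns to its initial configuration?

1

.1...1.1..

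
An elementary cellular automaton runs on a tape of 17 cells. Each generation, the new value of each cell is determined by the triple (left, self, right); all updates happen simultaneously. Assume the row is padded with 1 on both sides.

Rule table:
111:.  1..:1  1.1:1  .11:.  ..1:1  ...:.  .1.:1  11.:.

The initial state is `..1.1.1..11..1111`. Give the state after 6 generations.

generation 1: 111111111..11....
generation 2: .........11..1..1
generation 3: 1.......1..11111.
generation 4: .1.....1111.....1
generation 5: 111...1....1...1.
generation 6: ...1.111..111.111

...1.111..111.111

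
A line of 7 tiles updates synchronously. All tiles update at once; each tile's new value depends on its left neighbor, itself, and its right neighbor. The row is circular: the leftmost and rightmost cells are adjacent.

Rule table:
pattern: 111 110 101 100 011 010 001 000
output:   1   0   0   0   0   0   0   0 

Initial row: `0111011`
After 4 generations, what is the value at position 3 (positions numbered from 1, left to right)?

generation 1: 0010000
generation 2: 0000000
generation 3: 0000000  (fixed point — unchanged through generation 4)
position 3 holds 0

0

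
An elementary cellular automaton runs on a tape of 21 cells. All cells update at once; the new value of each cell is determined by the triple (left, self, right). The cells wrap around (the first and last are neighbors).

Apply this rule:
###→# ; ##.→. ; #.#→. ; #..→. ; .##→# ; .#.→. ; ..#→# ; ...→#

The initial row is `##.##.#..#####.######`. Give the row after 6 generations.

#..#....#####..######
..#..#######..#######
.#..#######..#######.
#..#######..#######..
..#######..#######..#
.#######..#######..#.

.#######..#######..#.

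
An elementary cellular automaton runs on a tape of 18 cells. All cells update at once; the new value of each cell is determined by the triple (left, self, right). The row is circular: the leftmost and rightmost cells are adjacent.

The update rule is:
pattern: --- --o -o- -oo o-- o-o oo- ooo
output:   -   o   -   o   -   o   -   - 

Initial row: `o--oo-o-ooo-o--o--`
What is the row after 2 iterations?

-oo-o-oo--o--o--o-

iteration 1: --oo-o-oo--o--o--o
iteration 2: -oo-o-oo--o--o--o-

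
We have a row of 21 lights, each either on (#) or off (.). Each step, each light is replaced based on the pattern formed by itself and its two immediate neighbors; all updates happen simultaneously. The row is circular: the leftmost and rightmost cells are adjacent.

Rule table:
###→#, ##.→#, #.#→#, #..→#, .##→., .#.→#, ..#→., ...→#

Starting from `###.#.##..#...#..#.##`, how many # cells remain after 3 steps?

######.##.###.##.##.#
#######.##.###.##.##.
.#######.##.###.##.##
count of #: 16

16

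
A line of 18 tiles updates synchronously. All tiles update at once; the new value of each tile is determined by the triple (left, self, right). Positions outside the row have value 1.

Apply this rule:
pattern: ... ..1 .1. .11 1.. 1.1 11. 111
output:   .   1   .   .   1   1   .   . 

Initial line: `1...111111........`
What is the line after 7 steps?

step 1: .1.1......1......1
step 2: 1.1.1....1.1....1.
step 3: .1.1.1..1.1.1..1.1
step 4: 1.1.1.11.1.1.11.1.
step 5: .1.1.1..1.1.1..1.1  (repeats step 3; period 2)
step 7: .1.1.1..1.1.1..1.1

.1.1.1..1.1.1..1.1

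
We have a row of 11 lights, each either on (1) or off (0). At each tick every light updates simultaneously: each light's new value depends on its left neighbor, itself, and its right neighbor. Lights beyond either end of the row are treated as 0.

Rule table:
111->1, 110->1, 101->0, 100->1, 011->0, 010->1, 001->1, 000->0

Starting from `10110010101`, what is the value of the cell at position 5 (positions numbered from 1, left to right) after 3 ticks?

0

tick 1: 10011110101
tick 2: 11101110101
tick 3: 01100110101
position 5 holds 0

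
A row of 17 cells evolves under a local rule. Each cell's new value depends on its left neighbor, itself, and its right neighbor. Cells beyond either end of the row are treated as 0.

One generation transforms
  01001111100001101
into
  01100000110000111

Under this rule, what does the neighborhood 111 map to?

At position 5 the neighborhood is 111; the next row has 0 there.

0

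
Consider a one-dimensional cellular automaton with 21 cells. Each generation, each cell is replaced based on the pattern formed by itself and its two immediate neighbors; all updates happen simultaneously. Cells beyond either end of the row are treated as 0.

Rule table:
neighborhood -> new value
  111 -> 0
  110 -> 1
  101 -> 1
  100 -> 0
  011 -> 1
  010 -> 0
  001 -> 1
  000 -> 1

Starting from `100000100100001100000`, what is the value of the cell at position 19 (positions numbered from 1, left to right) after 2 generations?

001111001001111101111
111001010011000111001
position 19 holds 0

0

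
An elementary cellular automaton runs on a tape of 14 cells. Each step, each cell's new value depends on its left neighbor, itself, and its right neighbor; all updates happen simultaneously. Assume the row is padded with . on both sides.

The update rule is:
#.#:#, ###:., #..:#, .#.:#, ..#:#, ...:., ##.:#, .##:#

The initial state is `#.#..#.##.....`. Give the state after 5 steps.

#.##..########

step 1: ##########....
step 2: #........##...
step 3: ##......####..
step 4: ###....##..##.
step 5: #.##..########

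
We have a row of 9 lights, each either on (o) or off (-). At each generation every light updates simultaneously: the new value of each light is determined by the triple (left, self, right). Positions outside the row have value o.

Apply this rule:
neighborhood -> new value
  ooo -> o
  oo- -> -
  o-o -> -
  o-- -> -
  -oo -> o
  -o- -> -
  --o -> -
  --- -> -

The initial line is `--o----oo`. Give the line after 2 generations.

generation 1: -------oo
generation 2: -------oo

-------oo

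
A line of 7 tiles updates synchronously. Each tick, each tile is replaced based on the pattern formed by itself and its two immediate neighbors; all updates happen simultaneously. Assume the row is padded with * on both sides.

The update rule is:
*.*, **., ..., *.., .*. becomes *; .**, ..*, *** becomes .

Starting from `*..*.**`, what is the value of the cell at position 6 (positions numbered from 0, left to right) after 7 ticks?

tick 1: **.**..
tick 2: .**.**.
tick 3: *.**.**
tick 4: **.**..  (repeats tick 1; period 3)
tick 7: **.**..
position 6 holds .

.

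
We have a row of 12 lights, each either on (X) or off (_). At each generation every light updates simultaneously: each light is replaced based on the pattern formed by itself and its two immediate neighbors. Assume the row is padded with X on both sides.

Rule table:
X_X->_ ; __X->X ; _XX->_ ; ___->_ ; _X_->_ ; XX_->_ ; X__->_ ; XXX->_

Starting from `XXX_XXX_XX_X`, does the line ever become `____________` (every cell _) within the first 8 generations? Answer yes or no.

____________
all cells are _ at generation 1

yes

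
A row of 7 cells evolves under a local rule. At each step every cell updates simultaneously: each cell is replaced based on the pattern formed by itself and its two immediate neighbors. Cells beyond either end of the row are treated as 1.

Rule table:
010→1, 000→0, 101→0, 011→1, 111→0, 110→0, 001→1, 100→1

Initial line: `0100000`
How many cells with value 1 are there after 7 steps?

3

0110001
0101011
0101010
0101010  (fixed point — unchanged through step 7)
count of 1: 3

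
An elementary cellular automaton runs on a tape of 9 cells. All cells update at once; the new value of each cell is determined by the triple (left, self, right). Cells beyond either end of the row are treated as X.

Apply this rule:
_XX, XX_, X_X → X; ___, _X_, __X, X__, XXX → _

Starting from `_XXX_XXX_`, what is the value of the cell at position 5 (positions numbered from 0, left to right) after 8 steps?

XX_XXX_XX
_XXX_XXX_  (repeats step 0; period 2)
step 8: _XXX_XXX_
position 5 holds X

X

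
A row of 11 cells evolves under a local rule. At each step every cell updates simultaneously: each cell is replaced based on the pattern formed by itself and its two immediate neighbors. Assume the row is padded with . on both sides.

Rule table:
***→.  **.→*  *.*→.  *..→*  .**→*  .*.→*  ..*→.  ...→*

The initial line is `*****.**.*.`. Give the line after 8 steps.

*.*.*.**.**

step 1: *...*.**.**
step 2: ***.*.**.**
step 3: *.*.*.**.**
step 4: *.*.*.**.**  (fixed point — unchanged through step 8)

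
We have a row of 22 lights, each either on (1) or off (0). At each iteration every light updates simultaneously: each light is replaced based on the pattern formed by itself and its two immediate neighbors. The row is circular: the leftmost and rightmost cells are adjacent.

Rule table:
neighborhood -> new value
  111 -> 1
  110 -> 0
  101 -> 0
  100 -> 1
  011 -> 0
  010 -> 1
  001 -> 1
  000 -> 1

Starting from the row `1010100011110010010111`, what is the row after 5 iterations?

1111100001101111011011

0010111101101111110011
1110011000000111101100
0101100111111011000011
0100011011110000111100
1111100001101111011011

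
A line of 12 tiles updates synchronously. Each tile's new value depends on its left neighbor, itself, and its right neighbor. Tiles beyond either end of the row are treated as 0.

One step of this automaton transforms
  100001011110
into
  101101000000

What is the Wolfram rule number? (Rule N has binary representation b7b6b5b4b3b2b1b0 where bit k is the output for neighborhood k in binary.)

position 8: 111 → 0  (bit 7 = 0)
position 10: 110 → 0  (bit 6 = 0)
position 6: 101 → 0  (bit 5 = 0)
position 1: 100 → 0  (bit 4 = 0)
position 7: 011 → 0  (bit 3 = 0)
position 0: 010 → 1  (bit 2 = 1)
position 4: 001 → 0  (bit 1 = 0)
position 2: 000 → 1  (bit 0 = 1)
bits b7..b0 = 00000101 = 5

5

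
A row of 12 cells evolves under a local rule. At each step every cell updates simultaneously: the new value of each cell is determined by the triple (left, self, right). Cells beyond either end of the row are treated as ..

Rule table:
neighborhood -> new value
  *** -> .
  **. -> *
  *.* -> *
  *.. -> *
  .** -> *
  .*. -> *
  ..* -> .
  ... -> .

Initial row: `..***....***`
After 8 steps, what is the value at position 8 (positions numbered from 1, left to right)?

..*.**...*.*
..*****..***
..*...**.*.*
..**..******
..***.*....*
..*.****...*
..***..**..*
..*.**.***.*
position 8 holds *

*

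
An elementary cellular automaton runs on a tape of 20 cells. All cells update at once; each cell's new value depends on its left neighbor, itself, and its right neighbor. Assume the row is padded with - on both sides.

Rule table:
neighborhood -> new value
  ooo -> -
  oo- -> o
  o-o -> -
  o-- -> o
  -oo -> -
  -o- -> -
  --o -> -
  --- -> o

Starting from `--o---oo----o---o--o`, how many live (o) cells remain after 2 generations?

9

o--oo--oooo--oo--o--
-o--oo----oo--oo--oo
count of o: 9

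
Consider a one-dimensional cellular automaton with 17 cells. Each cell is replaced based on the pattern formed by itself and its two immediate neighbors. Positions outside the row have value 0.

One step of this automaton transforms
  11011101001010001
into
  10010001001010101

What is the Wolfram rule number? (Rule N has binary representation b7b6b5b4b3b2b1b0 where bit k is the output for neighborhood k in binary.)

13

position 4: 111 → 0  (bit 7 = 0)
position 1: 110 → 0  (bit 6 = 0)
position 2: 101 → 0  (bit 5 = 0)
position 8: 100 → 0  (bit 4 = 0)
position 0: 011 → 1  (bit 3 = 1)
position 7: 010 → 1  (bit 2 = 1)
position 9: 001 → 0  (bit 1 = 0)
position 14: 000 → 1  (bit 0 = 1)
bits b7..b0 = 00001101 = 13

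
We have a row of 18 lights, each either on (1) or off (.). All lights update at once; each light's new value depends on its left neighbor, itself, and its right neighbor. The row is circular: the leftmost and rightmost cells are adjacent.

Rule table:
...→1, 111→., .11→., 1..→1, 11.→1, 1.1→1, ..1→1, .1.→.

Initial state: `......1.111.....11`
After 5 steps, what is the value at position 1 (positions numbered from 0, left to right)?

step 1: 111111.1..111111.1
step 2: .....11.11.....11.
step 3: 11111.11.111111.11
step 4: ....11.11.....11..
step 5: 1111.11.111111.111
position 1 holds 1

1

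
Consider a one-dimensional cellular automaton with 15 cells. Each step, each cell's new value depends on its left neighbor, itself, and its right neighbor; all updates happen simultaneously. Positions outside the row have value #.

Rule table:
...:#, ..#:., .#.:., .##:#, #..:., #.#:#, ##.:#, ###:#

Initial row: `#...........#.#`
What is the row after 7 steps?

###########..##

#.#########..##
###########..##
###########..##  (fixed point — unchanged through step 7)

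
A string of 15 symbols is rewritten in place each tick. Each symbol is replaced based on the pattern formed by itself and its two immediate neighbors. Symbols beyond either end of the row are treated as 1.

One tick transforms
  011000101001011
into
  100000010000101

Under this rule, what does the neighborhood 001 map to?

At position 5 the neighborhood is 001; the next row has 0 there.

0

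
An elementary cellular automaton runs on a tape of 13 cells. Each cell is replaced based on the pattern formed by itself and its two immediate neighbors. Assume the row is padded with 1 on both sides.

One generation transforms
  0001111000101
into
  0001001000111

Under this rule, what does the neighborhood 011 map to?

At position 3 the neighborhood is 011; the next row has 1 there.

1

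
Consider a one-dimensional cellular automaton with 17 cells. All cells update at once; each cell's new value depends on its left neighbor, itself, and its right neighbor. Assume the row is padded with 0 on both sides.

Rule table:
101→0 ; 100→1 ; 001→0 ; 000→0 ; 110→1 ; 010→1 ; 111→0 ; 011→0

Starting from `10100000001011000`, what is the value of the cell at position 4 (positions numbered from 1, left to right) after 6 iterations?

iteration 1: 10110000001001100
iteration 2: 10011000001100110
iteration 3: 11001100000110011
iteration 4: 01100110000011001
iteration 5: 00110011000001101
iteration 6: 00011001100000101
position 4 holds 1

1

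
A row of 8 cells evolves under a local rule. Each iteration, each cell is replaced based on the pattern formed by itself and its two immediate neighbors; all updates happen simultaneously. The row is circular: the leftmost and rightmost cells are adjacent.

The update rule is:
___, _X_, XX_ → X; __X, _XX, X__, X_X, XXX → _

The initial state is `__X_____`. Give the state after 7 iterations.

iteration 1: X_X_XXXX
iteration 2: X_X_____
iteration 3: X_X_XXX_
iteration 4: X_X___X_
iteration 5: X_X_X_X_
iteration 6: X_X_X_X_  (fixed point — unchanged through iteration 7)

X_X_X_X_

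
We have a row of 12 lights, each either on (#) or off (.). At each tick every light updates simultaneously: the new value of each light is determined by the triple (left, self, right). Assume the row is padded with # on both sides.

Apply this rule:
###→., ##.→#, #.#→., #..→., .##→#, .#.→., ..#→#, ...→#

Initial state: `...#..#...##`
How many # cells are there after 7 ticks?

tick 1: .##..#..###.
tick 2: .##.#..##.#.
tick 3: .##...###...
tick 4: .##.###.#.##
tick 5: .##.#.#...#.
tick 6: .##.....##..
tick 7: .##.######.#
count of #: 9

9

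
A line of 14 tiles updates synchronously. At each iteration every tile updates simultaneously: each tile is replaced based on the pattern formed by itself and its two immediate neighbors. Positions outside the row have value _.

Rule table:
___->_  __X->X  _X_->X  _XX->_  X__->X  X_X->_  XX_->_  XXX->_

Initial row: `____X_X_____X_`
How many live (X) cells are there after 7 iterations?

___XX_XX___XXX
__X_____X_X___
_XXX___XX_XX__
X___X_X_____X_
XX_XX_XX___XXX
________X_X___
_______XX_XX__
count of X: 4

4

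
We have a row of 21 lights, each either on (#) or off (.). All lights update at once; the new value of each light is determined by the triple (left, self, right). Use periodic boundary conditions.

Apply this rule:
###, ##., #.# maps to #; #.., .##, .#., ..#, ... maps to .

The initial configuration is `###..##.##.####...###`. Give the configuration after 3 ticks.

tick 1: ###...##.##.###....##
tick 2: ###....##.##.##.....#
tick 3: ###.....##.##.#......

###.....##.##.#......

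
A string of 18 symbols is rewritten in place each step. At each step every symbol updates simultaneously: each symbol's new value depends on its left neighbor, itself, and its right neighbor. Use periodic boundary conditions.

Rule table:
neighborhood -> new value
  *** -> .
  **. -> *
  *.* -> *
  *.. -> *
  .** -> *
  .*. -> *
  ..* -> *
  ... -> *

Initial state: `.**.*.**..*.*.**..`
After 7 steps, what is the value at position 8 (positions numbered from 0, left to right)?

*

******************
..................
******************  (repeats step 1; period 2)
step 7: ******************
position 8 holds *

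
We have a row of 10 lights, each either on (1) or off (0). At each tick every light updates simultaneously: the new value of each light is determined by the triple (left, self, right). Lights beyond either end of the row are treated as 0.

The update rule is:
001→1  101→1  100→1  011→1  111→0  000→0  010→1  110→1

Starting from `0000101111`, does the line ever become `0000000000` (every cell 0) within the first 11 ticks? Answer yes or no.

no

tick 1: 0001111001
tick 2: 0011001111
tick 3: 0111111001
tick 4: 1100001111
tick 5: 1110011001
tick 6: 1011111111
tick 7: 1110000001
tick 8: 1011000011
tick 9: 1111100111
tick 10: 1000111101
tick 11: 1101100111
tick 11 is 1101100111, still not uniform 0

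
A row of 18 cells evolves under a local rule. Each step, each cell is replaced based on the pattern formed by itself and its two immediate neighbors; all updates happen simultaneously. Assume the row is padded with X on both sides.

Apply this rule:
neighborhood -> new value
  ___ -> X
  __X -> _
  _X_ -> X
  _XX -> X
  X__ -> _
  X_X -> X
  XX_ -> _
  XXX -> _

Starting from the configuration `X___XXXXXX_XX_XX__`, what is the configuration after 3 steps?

step 1: __X_X_____XX_XX___
step 2: __XXX_XXX_X_XX__X_
step 3: __X__XX__XXXX___XX

__X__XX__XXXX___XX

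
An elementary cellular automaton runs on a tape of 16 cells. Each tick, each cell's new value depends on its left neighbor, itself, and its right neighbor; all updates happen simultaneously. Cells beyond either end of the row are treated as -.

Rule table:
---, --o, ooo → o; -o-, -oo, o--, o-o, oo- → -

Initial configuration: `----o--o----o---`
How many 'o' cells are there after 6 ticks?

oooo--o--ooo--oo
-oo--o--o-o--o--
o---o--o----o--o
--oo--o--ooo--o-
oo---o--o-o--o--
---oo--o----o--o
count of o: 5

5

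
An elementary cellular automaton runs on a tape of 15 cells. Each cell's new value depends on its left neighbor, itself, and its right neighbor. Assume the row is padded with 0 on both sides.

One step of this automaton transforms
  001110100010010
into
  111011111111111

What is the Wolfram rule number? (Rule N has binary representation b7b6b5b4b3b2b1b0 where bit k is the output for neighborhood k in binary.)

position 3: 111 → 0  (bit 7 = 0)
position 4: 110 → 1  (bit 6 = 1)
position 5: 101 → 1  (bit 5 = 1)
position 7: 100 → 1  (bit 4 = 1)
position 2: 011 → 1  (bit 3 = 1)
position 6: 010 → 1  (bit 2 = 1)
position 1: 001 → 1  (bit 1 = 1)
position 0: 000 → 1  (bit 0 = 1)
bits b7..b0 = 01111111 = 127

127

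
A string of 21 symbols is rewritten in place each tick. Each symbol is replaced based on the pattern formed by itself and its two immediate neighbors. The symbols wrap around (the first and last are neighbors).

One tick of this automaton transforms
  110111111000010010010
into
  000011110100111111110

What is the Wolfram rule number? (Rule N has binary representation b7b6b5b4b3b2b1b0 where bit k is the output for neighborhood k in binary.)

position 4: 111 → 1  (bit 7 = 1)
position 1: 110 → 0  (bit 6 = 0)
position 2: 101 → 0  (bit 5 = 0)
position 9: 100 → 1  (bit 4 = 1)
position 0: 011 → 0  (bit 3 = 0)
position 13: 010 → 1  (bit 2 = 1)
position 12: 001 → 1  (bit 1 = 1)
position 10: 000 → 0  (bit 0 = 0)
bits b7..b0 = 10010110 = 150

150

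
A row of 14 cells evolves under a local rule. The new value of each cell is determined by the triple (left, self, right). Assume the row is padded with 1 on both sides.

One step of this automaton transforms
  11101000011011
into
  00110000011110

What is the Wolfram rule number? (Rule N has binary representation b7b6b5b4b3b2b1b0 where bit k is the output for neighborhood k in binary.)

104

position 0: 111 → 0  (bit 7 = 0)
position 2: 110 → 1  (bit 6 = 1)
position 3: 101 → 1  (bit 5 = 1)
position 5: 100 → 0  (bit 4 = 0)
position 9: 011 → 1  (bit 3 = 1)
position 4: 010 → 0  (bit 2 = 0)
position 8: 001 → 0  (bit 1 = 0)
position 6: 000 → 0  (bit 0 = 0)
bits b7..b0 = 01101000 = 104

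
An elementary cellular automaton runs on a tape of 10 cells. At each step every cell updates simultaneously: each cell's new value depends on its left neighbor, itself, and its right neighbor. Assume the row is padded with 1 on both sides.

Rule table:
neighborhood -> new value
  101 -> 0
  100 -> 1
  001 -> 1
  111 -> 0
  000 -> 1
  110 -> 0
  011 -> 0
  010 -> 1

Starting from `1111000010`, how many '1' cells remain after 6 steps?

0000111110
1111000000
0000111111
1111000000  (repeats step 2; period 2)
step 6: 1111000000
count of 1: 4

4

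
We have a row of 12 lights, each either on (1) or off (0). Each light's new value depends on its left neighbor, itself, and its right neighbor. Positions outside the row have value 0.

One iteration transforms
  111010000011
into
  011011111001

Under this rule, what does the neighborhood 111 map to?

1

At position 1 the neighborhood is 111; the next row has 1 there.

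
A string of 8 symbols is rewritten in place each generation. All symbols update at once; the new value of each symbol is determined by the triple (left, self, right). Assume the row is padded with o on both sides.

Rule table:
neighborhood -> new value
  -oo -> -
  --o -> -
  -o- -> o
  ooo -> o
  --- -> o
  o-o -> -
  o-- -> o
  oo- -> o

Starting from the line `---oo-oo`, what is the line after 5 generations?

oo--o--o
ooo-oo--
ooo--oo-
oooo--o-
ooooo-o-

ooooo-o-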